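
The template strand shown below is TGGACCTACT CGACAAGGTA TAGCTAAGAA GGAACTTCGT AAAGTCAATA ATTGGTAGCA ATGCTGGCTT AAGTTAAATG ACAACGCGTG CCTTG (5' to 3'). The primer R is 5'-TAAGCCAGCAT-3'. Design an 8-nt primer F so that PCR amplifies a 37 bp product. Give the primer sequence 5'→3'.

5'-CTTCGTAA-3'

The reverse primer's reverse complement ATGCTGGCTTA matches the template at positions 61–71, so the product ends at position 71.
A 37 bp product then starts at position 71 − 37 + 1 = 35.
The forward primer is identical to the top strand there: CTTCGTAA.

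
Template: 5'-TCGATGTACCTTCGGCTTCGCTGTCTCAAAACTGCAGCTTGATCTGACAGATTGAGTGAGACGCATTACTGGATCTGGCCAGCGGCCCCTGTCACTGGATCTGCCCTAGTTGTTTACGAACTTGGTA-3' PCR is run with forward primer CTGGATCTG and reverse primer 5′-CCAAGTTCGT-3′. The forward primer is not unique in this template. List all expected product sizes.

The forward primer CTGGATCTG matches the top strand at positions 69–77, 95–103.
The reverse primer's reverse complement is ACGAACTTGG, matching at positions 116–125.
Each forward site pairs with the reverse site to give a product ending at position 125: sizes 57, 31 bp.

57 bp, 31 bp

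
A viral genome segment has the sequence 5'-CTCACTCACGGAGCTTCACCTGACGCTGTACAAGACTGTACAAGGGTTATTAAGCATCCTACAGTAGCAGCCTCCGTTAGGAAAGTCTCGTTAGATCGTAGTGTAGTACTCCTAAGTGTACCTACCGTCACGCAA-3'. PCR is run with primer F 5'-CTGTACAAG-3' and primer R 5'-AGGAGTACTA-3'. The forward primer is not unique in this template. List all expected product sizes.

The forward primer CTGTACAAG matches the top strand at positions 26–34, 36–44.
The reverse primer's reverse complement is TAGTACTCCT, matching at positions 104–113.
Each forward site pairs with the reverse site to give a product ending at position 113: sizes 88, 78 bp.

88 bp, 78 bp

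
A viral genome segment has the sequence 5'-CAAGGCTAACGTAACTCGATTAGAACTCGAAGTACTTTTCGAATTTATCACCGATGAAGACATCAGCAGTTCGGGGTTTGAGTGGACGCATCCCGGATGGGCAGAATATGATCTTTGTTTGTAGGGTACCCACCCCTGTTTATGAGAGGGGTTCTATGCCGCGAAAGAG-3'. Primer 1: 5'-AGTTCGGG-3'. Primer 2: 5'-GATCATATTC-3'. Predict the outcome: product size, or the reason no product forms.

Yes — a 46 bp product.

Primer 1 (AGTTCGGG) matches the top strand at positions 68–75; it acts as a forward primer.
Primer 2's reverse complement is GAATATGATC, matching the top strand at positions 104–113; it acts as a reverse primer.
The 3' ends face each other across positions 68–113, giving a 46 bp product.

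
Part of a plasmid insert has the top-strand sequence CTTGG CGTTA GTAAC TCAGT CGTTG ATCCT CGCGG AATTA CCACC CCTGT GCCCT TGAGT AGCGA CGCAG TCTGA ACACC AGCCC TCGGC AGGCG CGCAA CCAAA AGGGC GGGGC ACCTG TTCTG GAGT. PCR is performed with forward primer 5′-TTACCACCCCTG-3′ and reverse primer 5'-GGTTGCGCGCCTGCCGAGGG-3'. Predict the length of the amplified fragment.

Scanning the template, TTACCACCCCTG occurs at positions 38–49; this primer anneals to the bottom strand there with its 3' end pointing downstream.
Taking the reverse complement of GGTTGCGCGCCTGCCGAGGG gives CCCTCGGCAGGCGCGCAACC, found at positions 83–102 on the template; the primer anneals here to the top strand with its 3' end pointing upstream.
The product runs from position 38 to position 102, so its length is 102 − 38 + 1 = 65 bp.

65 bp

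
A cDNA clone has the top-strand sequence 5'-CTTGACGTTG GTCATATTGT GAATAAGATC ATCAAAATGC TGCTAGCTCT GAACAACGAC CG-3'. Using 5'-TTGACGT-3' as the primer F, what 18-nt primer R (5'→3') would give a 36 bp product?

5'-TTTTGATGATCTTATTCA-3'

The forward primer binds at positions 2–8, so a 36 bp product ends at position 2 + 36 − 1 = 37.
The reverse primer anneals to the top strand over positions 20–37, i.e. to TGAATAAGATCATCAAAA.
Its sequence written 5'→3' is the reverse complement: TTTTGATGATCTTATTCA.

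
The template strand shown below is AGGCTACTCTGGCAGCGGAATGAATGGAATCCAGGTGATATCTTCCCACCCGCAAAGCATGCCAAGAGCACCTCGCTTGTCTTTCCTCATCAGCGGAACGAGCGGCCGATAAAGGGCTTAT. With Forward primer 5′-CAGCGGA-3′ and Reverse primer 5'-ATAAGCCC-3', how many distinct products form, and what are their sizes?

Two products: 109 bp, 31 bp

The forward primer CAGCGGA matches the top strand at positions 13–19, 91–97.
The reverse primer's reverse complement is GGGCTTAT, matching at positions 114–121.
Each forward site pairs with the reverse site to give a product ending at position 121: sizes 109, 31 bp.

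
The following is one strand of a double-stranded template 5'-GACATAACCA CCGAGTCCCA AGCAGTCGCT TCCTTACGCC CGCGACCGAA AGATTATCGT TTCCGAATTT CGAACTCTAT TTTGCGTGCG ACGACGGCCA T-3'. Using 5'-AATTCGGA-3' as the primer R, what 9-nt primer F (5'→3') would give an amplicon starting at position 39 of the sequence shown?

5'-CCCGCGACC-3'

The reverse primer's reverse complement TCCGAATT matches the template at positions 62–69; the product starts at position 39.
The forward primer is identical to the top strand over positions 39–47: CCCGCGACC.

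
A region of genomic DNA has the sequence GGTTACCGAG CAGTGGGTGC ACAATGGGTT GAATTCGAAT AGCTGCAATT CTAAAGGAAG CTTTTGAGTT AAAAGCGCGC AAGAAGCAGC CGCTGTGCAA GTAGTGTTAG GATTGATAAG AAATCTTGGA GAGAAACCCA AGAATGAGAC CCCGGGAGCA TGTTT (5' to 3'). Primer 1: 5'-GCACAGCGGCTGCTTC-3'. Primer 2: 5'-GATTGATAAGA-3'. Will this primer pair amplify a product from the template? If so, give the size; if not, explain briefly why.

Primer 1 (GCACAGCGGCTGCTTC) has reverse complement GAAGCAGCCGCTGTGC, which matches the top strand at positions 83–98; primer 1 anneals to the top strand there with its 3' end pointing upstream toward position 83.
Primer 2 (GATTGATAAGA) matches the top strand directly at positions 111–121; it anneals to the bottom strand with its 3' end pointing downstream toward position 121.
The 3' ends diverge (primer 1 extends toward position 1, primer 2 toward position 165), so the primers never converge on a shared product.

No product — the primers' 3' ends point away from each other.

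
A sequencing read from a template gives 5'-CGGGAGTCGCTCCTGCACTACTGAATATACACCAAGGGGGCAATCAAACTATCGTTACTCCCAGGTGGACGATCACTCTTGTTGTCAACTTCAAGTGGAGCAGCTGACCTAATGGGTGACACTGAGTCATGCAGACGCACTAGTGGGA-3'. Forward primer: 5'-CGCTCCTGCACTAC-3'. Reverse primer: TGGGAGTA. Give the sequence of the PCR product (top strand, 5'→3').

5'-CGCTCCTGCACTACTGAATATACACCAAGGGGGCAATCAAACTATCGTTACTCCCA-3'

Scanning the template, CGCTCCTGCACTAC occurs at positions 8–21; this primer anneals to the bottom strand there with its 3' end pointing downstream.
Reverse complement of the reverse primer: TACTCCCA. This occurs on the top strand at positions 56–63.
The product is the template from position 8 through 63 (56 bp).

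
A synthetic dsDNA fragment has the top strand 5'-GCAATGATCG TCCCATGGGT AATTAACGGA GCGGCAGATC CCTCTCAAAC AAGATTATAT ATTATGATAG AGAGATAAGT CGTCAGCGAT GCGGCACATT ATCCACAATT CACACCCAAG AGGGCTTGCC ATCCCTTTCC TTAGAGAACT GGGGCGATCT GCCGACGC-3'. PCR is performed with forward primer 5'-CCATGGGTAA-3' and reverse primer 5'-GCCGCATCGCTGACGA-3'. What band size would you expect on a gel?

The forward primer matches the template at positions 13–22.
Reverse complement of the reverse primer: TCGTCAGCGATGCGGC. This occurs on the top strand at positions 80–95.
The product runs from position 13 to position 95, so its length is 95 − 13 + 1 = 83 bp.

83 bp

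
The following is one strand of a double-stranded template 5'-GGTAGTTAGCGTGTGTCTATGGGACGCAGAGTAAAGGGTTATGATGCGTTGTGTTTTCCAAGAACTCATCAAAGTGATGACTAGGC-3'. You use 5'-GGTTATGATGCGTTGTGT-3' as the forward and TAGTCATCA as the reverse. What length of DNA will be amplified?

47 bp

Forward primer GGTTATGATGCGTTGTGT is found on the top strand at positions 37–54.
Taking the reverse complement of TAGTCATCA gives TGATGACTA, found at positions 75–83 on the template; the primer anneals here to the top strand with its 3' end pointing upstream.
Amplicon spans positions 37–83: 47 bp.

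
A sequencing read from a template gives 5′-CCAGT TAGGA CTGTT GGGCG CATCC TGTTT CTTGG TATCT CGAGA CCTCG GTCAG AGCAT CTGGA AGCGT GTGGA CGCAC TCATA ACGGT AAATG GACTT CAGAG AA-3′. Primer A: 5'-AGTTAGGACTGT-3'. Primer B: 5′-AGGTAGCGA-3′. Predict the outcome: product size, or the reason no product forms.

No product — primer B has no binding site in the template.

Primer B (AGGTAGCGA) does not match the top strand, and its reverse complement TCGCTACCT does not match either.
With no annealing site for primer B, no amplification occurs.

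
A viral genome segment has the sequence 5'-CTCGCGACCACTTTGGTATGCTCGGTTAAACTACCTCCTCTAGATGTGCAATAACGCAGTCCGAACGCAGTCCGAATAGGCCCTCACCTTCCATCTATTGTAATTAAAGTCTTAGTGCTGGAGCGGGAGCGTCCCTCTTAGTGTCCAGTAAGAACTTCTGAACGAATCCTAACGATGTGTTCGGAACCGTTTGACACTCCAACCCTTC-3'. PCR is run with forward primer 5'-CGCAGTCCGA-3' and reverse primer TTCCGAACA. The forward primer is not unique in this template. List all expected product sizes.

The forward primer CGCAGTCCGA matches the top strand at positions 55–64, 66–75.
The reverse primer's reverse complement is TGTTCGGAA, matching at positions 178–186.
Each forward site pairs with the reverse site to give a product ending at position 186: sizes 132, 121 bp.

132 bp, 121 bp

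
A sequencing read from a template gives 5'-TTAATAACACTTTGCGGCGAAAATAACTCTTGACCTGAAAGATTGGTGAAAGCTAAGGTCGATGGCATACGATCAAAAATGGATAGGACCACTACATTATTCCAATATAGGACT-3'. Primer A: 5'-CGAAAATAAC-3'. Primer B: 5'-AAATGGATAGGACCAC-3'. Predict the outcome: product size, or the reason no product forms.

No product — both primers anneal to the same strand and extend in the same direction.

Primer A (CGAAAATAAC) matches the top strand at positions 18–27 (3' end points downstream).
Primer B (AAATGGATAGGACCAC) also matches the top strand directly, at positions 77–92 — its reverse complement GTGGTCCTATCCATTT is not present.
Both primers anneal to the bottom strand with 3' ends pointing the same way, so neither can prime synthesis back toward the other.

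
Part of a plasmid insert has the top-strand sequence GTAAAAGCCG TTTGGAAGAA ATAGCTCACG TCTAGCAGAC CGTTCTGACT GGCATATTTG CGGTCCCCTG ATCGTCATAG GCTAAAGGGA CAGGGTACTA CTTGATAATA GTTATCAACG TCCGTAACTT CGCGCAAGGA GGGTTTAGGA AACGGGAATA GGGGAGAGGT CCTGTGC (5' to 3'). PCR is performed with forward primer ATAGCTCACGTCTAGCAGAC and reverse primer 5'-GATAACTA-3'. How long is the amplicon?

Forward primer ATAGCTCACGTCTAGCAGAC is found on the top strand at positions 21–40.
The reverse primer's reverse complement is TAGTTATC, which matches the template at positions 109–116.
Product length = (reverse-primer end) − (forward-primer start) + 1 = 116 − 21 + 1 = 96 bp.

96 bp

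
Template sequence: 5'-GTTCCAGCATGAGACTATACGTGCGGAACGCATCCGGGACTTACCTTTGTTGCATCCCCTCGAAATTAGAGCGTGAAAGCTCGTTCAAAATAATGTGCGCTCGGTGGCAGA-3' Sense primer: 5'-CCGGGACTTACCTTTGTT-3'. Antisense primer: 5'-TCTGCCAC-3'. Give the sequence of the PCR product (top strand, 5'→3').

5'-CCGGGACTTACCTTTGTTGCATCCCCTCGAAATTAGAGCGTGAAAGCTCGTTCAAAATAATGTGCGCTCGGTGGCAGA-3'

Scanning the template, CCGGGACTTACCTTTGTT occurs at positions 34–51; this primer anneals to the bottom strand there with its 3' end pointing downstream.
Reverse complement of the reverse primer: GTGGCAGA. This occurs on the top strand at positions 104–111.
The product is the template from position 34 through 111 (78 bp).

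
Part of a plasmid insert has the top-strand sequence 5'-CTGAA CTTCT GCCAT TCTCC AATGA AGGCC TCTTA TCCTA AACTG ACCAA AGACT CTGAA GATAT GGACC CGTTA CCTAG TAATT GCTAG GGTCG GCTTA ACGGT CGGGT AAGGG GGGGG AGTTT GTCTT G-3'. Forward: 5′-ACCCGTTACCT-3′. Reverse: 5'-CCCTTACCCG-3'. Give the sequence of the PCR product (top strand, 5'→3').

5'-ACCCGTTACCTAGTAATTGCTAGGGTCGGCTTAACGGTCGGGTAAGGG-3'

Forward primer ACCCGTTACCT is found on the top strand at positions 68–78.
Taking the reverse complement of CCCTTACCCG gives CGGGTAAGGG, found at positions 106–115 on the template; the primer anneals here to the top strand with its 3' end pointing upstream.
The product is the template from position 68 through 115 (48 bp).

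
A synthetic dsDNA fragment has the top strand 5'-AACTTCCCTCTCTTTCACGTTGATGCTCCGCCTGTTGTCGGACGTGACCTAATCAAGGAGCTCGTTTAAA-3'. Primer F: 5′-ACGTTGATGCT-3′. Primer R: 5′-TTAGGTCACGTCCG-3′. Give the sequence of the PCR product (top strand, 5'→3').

Scanning the template, ACGTTGATGCT occurs at positions 17–27; this primer anneals to the bottom strand there with its 3' end pointing downstream.
The reverse primer's reverse complement is CGGACGTGACCTAA, which matches the template at positions 39–52.
The product is the template from position 17 through 52 (36 bp).

5'-ACGTTGATGCTCCGCCTGTTGTCGGACGTGACCTAA-3'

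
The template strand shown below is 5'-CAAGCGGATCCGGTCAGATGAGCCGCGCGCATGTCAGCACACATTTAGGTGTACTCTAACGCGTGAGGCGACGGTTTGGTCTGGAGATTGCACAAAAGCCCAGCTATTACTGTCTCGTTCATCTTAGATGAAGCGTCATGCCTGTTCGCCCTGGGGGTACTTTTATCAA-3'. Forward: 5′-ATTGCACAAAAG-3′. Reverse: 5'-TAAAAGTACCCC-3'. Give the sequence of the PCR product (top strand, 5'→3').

5'-ATTGCACAAAAGCCCAGCTATTACTGTCTCGTTCATCTTAGATGAAGCGTCATGCCTGTTCGCCCTGGGGGTACTTTTA-3'

Scanning the template, ATTGCACAAAAG occurs at positions 87–98; this primer anneals to the bottom strand there with its 3' end pointing downstream.
The reverse primer's reverse complement is GGGGTACTTTTA, which matches the template at positions 154–165.
The product is the template from position 87 through 165 (79 bp).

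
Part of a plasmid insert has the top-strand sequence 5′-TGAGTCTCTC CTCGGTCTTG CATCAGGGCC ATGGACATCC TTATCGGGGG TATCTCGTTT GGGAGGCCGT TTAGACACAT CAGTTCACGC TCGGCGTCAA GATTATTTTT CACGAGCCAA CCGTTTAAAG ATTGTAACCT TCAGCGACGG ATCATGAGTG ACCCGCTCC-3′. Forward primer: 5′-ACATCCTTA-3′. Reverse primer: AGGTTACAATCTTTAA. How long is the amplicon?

106 bp

Forward primer ACATCCTTA is found on the top strand at positions 35–43.
Reverse complement of the reverse primer: TTAAAGATTGTAACCT. This occurs on the top strand at positions 125–140.
Amplicon spans positions 35–140: 106 bp.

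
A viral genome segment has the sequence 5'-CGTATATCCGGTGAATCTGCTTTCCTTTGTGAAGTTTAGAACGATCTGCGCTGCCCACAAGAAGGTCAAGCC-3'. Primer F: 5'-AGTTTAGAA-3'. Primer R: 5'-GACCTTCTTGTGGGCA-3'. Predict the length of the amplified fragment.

Scanning the template, AGTTTAGAA occurs at positions 33–41; this primer anneals to the bottom strand there with its 3' end pointing downstream.
Reverse complement of the reverse primer: TGCCCACAAGAAGGTC. This occurs on the top strand at positions 52–67.
The product runs from position 33 to position 67, so its length is 67 − 33 + 1 = 35 bp.

35 bp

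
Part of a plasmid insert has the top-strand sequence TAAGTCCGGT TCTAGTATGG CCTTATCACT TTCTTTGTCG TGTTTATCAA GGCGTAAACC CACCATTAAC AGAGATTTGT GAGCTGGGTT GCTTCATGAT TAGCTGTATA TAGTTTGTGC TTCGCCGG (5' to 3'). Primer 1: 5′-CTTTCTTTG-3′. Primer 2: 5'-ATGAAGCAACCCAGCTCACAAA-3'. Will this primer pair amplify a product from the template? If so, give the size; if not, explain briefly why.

Primer 1 (CTTTCTTTG) matches the top strand at positions 29–37; it acts as a forward primer.
Primer 2's reverse complement is TTTGTGAGCTGGGTTGCTTCAT, matching the top strand at positions 76–97; it acts as a reverse primer.
The 3' ends face each other across positions 29–97, giving a 69 bp product.

Yes — a 69 bp product.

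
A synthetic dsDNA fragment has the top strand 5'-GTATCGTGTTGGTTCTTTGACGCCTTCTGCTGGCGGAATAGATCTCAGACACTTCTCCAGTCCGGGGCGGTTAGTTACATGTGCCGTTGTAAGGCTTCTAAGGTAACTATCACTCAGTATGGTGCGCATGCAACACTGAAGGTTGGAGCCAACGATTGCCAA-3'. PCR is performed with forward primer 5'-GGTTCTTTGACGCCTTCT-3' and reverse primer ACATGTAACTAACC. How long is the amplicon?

72 bp

Forward primer GGTTCTTTGACGCCTTCT is found on the top strand at positions 11–28.
The reverse primer's reverse complement is GGTTAGTTACATGT, which matches the template at positions 69–82.
Product length = (reverse-primer end) − (forward-primer start) + 1 = 82 − 11 + 1 = 72 bp.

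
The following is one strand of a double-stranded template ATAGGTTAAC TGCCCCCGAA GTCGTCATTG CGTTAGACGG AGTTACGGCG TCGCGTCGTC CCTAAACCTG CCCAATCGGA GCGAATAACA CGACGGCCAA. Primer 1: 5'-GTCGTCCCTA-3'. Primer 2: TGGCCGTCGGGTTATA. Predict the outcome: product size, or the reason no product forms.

No product — primer 2 has no binding site in the template.

Primer 2 (TGGCCGTCGGGTTATA) does not match the top strand, and its reverse complement TATAACCCGACGGCCA does not match either.
With no annealing site for primer 2, no amplification occurs.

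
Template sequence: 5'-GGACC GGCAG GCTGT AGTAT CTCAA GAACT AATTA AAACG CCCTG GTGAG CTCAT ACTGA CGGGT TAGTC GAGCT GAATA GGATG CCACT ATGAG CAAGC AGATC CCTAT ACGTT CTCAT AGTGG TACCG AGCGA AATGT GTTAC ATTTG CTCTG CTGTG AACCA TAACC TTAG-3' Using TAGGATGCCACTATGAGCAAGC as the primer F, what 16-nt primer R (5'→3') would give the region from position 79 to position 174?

5'-CTAAGGTTATGGTTCA-3'

The product's 3' end on the top strand is position 174.
The reverse primer anneals to the top strand over positions 159–174, i.e. to TGAACCATAACCTTAG.
Its sequence written 5'→3' is the reverse complement: CTAAGGTTATGGTTCA.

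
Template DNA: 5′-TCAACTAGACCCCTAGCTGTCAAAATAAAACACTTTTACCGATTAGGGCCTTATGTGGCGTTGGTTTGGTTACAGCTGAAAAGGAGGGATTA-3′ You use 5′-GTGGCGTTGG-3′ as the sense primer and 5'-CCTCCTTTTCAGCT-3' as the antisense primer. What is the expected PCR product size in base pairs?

33 bp

The forward primer matches the template at positions 55–64.
Taking the reverse complement of CCTCCTTTTCAGCT gives AGCTGAAAAGGAGG, found at positions 74–87 on the template; the primer anneals here to the top strand with its 3' end pointing upstream.
The product runs from position 55 to position 87, so its length is 87 − 55 + 1 = 33 bp.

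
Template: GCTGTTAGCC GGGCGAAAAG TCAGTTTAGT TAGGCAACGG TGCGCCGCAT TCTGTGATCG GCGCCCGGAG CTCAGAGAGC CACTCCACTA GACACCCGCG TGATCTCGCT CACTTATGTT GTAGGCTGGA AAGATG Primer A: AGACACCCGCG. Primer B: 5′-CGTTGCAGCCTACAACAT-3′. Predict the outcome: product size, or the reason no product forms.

No product — primer B has no binding site in the template.

Primer B (CGTTGCAGCCTACAACAT) does not match the top strand, and its reverse complement ATGTTGTAGGCTGCAACG does not match either.
With no annealing site for primer B, no amplification occurs.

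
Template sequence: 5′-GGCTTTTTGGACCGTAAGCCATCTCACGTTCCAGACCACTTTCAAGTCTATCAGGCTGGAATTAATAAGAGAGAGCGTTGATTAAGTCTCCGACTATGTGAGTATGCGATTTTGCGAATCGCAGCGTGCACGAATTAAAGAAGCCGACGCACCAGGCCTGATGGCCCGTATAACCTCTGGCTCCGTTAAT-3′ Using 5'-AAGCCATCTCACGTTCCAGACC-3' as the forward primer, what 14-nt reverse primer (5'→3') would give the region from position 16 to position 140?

The product's 3' end on the top strand is position 140.
The reverse primer anneals to the top strand over positions 127–140, i.e. to TGCACGAATTAAAG.
Its sequence written 5'→3' is the reverse complement: CTTTAATTCGTGCA.

5'-CTTTAATTCGTGCA-3'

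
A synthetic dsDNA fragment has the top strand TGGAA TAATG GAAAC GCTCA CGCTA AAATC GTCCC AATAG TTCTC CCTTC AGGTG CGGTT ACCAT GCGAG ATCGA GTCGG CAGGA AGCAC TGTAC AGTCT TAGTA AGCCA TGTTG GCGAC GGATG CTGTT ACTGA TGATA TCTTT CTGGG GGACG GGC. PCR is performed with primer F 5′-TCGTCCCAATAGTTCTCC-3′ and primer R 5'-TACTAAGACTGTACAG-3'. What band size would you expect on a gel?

77 bp

The forward primer matches the template at positions 29–46.
Reverse complement of the reverse primer: CTGTACAGTCTTAGTA. This occurs on the top strand at positions 90–105.
Product length = (reverse-primer end) − (forward-primer start) + 1 = 105 − 29 + 1 = 77 bp.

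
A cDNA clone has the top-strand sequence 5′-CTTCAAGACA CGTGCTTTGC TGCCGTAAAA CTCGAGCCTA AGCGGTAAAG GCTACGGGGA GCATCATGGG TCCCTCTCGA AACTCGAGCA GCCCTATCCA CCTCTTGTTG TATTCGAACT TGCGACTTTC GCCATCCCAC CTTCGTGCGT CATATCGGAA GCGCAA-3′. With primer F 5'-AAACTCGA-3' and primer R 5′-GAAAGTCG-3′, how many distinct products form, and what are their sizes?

The forward primer AAACTCGA matches the top strand at positions 28–35, 80–87.
The reverse primer's reverse complement is CGACTTTC, matching at positions 123–130.
Each forward site pairs with the reverse site to give a product ending at position 130: sizes 103, 51 bp.

Two products: 103 bp, 51 bp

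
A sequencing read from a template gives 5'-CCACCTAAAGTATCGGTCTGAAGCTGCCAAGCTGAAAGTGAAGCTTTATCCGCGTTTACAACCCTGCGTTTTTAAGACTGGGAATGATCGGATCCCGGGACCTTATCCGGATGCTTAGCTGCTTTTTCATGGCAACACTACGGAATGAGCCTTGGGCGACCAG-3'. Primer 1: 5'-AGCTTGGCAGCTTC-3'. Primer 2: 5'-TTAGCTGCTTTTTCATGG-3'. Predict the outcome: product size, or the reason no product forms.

Primer 1 (AGCTTGGCAGCTTC) has reverse complement GAAGCTGCCAAGCT, which matches the top strand at positions 20–33; primer 1 anneals to the top strand there with its 3' end pointing upstream toward position 20.
Primer 2 (TTAGCTGCTTTTTCATGG) matches the top strand directly at positions 115–132; it anneals to the bottom strand with its 3' end pointing downstream toward position 132.
The 3' ends diverge (primer 1 extends toward position 1, primer 2 toward position 163), so the primers never converge on a shared product.

No product — the primers' 3' ends point away from each other.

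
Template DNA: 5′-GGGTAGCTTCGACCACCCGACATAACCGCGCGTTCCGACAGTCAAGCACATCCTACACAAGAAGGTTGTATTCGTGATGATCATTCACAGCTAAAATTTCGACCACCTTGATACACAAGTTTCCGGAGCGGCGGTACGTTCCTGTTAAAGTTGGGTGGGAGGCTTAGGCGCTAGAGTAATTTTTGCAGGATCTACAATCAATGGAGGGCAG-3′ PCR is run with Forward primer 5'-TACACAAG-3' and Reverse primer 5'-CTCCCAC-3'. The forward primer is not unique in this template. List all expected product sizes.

The forward primer TACACAAG matches the top strand at positions 54–61, 112–119.
The reverse primer's reverse complement is GTGGGAG, matching at positions 155–161.
Each forward site pairs with the reverse site to give a product ending at position 161: sizes 108, 50 bp.

108 bp, 50 bp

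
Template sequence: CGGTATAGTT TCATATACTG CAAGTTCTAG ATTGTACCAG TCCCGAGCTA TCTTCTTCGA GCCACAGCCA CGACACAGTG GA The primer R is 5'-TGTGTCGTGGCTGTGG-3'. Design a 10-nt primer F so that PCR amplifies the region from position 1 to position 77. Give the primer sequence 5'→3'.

The reverse primer's reverse complement CCACAGCCACGACACA matches the template at positions 62–77; the product starts at position 1.
The forward primer is identical to the top strand over positions 1–10: CGGTATAGTT.

5'-CGGTATAGTT-3'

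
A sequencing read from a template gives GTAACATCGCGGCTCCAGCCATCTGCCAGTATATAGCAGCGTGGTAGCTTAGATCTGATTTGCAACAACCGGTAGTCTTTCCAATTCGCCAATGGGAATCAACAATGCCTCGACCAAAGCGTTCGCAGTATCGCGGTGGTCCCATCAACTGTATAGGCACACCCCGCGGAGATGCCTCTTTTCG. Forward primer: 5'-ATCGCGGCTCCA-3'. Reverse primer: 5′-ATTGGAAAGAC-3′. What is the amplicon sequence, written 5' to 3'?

5'-ATCGCGGCTCCAGCCATCTGCCAGTATATAGCAGCGTGGTAGCTTAGATCTGATTTGCAACAACCGGTAGTCTTTCCAAT-3'

Forward primer ATCGCGGCTCCA is found on the top strand at positions 6–17.
Taking the reverse complement of ATTGGAAAGAC gives GTCTTTCCAAT, found at positions 75–85 on the template; the primer anneals here to the top strand with its 3' end pointing upstream.
The product is the template from position 6 through 85 (80 bp).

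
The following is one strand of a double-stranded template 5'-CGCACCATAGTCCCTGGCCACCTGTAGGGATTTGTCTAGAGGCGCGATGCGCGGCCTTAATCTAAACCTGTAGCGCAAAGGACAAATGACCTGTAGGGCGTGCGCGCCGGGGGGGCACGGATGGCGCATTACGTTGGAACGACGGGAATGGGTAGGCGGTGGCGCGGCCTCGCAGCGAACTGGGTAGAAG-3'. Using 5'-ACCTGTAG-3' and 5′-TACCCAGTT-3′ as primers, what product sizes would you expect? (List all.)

The forward primer ACCTGTAG matches the top strand at positions 20–27, 66–73, 89–96.
The reverse primer's reverse complement is AACTGGGTA, matching at positions 178–186.
Each forward site pairs with the reverse site to give a product ending at position 186: sizes 167, 121, 98 bp.

167 bp, 121 bp, 98 bp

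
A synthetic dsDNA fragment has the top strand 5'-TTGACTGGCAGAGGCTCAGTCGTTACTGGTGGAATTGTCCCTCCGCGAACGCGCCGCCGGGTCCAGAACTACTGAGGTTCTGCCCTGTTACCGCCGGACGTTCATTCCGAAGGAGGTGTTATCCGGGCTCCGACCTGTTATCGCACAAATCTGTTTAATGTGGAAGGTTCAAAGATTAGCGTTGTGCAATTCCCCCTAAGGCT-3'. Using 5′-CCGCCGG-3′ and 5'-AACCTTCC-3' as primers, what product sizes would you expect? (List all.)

The forward primer CCGCCGG matches the top strand at positions 54–60, 91–97.
The reverse primer's reverse complement is GGAAGGTT, matching at positions 162–169.
Each forward site pairs with the reverse site to give a product ending at position 169: sizes 116, 79 bp.

116 bp, 79 bp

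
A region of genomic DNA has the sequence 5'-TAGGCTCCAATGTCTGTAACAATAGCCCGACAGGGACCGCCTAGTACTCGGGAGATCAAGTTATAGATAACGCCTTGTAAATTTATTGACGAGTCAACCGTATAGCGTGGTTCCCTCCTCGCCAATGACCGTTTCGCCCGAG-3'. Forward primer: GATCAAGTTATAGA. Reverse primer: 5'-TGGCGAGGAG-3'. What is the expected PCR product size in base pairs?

Scanning the template, GATCAAGTTATAGA occurs at positions 54–67; this primer anneals to the bottom strand there with its 3' end pointing downstream.
Taking the reverse complement of TGGCGAGGAG gives CTCCTCGCCA, found at positions 115–124 on the template; the primer anneals here to the top strand with its 3' end pointing upstream.
Amplicon spans positions 54–124: 71 bp.

71 bp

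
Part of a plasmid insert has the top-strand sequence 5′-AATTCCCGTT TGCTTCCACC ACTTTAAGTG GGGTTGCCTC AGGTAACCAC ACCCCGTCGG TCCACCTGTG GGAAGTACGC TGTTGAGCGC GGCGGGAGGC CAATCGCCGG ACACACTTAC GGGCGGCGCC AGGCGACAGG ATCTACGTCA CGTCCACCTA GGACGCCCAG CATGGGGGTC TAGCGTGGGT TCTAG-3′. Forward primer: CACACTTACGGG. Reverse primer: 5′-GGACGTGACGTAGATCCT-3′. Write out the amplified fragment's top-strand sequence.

Forward primer CACACTTACGGG is found on the top strand at positions 112–123.
Taking the reverse complement of GGACGTGACGTAGATCCT gives AGGATCTACGTCACGTCC, found at positions 138–155 on the template; the primer anneals here to the top strand with its 3' end pointing upstream.
The product is the template from position 112 through 155 (44 bp).

5'-CACACTTACGGGCGGCGCCAGGCGACAGGATCTACGTCACGTCC-3'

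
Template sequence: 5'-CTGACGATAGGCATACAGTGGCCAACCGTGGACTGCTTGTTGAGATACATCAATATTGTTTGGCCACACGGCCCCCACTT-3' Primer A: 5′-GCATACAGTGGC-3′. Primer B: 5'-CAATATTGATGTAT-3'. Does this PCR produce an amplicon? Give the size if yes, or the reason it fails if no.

Primer A (GCATACAGTGGC) matches the top strand at positions 11–22; it acts as a forward primer.
Primer B's reverse complement is ATACATCAATATTG, matching the top strand at positions 45–58; it acts as a reverse primer.
The 3' ends face each other across positions 11–58, giving a 48 bp product.

Yes — a 48 bp product.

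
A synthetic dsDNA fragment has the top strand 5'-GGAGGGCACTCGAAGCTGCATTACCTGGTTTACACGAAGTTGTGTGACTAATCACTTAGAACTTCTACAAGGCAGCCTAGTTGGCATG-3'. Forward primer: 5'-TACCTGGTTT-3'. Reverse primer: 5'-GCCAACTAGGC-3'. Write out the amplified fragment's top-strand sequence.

5'-TACCTGGTTTACACGAAGTTGTGTGACTAATCACTTAGAACTTCTACAAGGCAGCCTAGTTGGC-3'

The forward primer matches the template at positions 22–31.
Reverse complement of the reverse primer: GCCTAGTTGGC. This occurs on the top strand at positions 75–85.
The product is the template from position 22 through 85 (64 bp).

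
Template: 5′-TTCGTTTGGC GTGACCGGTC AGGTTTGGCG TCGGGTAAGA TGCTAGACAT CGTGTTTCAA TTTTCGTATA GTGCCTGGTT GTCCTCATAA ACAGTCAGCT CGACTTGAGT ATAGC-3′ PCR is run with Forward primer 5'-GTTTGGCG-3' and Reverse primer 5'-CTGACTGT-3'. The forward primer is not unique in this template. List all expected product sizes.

The forward primer GTTTGGCG matches the top strand at positions 4–11, 23–30.
The reverse primer's reverse complement is ACAGTCAG, matching at positions 91–98.
Each forward site pairs with the reverse site to give a product ending at position 98: sizes 95, 76 bp.

95 bp, 76 bp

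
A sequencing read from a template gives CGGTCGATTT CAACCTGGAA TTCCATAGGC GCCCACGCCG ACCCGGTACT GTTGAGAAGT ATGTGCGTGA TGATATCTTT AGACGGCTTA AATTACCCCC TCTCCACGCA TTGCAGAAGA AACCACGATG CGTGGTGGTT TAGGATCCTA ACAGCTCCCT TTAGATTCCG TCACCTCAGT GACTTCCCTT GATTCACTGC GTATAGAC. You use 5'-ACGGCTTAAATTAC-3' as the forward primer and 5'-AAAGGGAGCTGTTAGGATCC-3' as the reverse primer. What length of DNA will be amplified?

80 bp

The forward primer matches the template at positions 83–96.
Reverse complement of the reverse primer: GGATCCTAACAGCTCCCTTT. This occurs on the top strand at positions 143–162.
The product runs from position 83 to position 162, so its length is 162 − 83 + 1 = 80 bp.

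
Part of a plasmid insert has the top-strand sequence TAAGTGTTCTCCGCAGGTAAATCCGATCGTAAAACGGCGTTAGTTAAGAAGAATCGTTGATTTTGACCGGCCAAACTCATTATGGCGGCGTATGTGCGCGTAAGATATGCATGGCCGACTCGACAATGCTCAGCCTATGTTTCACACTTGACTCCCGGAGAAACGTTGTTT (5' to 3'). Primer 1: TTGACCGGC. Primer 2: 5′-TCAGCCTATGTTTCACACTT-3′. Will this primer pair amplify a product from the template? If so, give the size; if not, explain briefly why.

No product — both primers anneal to the same strand and extend in the same direction.

Primer 1 (TTGACCGGC) matches the top strand at positions 63–71 (3' end points downstream).
Primer 2 (TCAGCCTATGTTTCACACTT) also matches the top strand directly, at positions 130–149 — its reverse complement AAGTGTGAAACATAGGCTGA is not present.
Both primers anneal to the bottom strand with 3' ends pointing the same way, so neither can prime synthesis back toward the other.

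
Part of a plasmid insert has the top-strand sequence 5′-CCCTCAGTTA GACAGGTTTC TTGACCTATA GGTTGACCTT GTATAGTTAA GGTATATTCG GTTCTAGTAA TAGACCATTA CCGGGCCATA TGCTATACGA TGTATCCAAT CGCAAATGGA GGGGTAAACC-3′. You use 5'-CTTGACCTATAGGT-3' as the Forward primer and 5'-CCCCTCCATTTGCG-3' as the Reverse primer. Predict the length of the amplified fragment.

105 bp

Forward primer CTTGACCTATAGGT is found on the top strand at positions 20–33.
Taking the reverse complement of CCCCTCCATTTGCG gives CGCAAATGGAGGGG, found at positions 111–124 on the template; the primer anneals here to the top strand with its 3' end pointing upstream.
Product length = (reverse-primer end) − (forward-primer start) + 1 = 124 − 20 + 1 = 105 bp.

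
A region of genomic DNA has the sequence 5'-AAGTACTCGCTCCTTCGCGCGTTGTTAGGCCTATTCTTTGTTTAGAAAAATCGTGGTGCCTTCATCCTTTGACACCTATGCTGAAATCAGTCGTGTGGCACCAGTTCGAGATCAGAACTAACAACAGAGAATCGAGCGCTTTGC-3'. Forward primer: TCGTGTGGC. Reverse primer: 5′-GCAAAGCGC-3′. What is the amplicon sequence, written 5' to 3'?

Scanning the template, TCGTGTGGC occurs at positions 91–99; this primer anneals to the bottom strand there with its 3' end pointing downstream.
Reverse complement of the reverse primer: GCGCTTTGC. This occurs on the top strand at positions 136–144.
The product is the template from position 91 through 144 (54 bp).

5'-TCGTGTGGCACCAGTTCGAGATCAGAACTAACAACAGAGAATCGAGCGCTTTGC-3'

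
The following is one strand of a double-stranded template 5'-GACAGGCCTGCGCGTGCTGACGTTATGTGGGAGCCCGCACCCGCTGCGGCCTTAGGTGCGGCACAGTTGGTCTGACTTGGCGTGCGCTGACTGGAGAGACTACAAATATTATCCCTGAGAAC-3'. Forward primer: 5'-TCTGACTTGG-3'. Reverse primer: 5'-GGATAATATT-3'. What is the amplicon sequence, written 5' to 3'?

5'-TCTGACTTGGCGTGCGCTGACTGGAGAGACTACAAATATTATCC-3'

Scanning the template, TCTGACTTGG occurs at positions 71–80; this primer anneals to the bottom strand there with its 3' end pointing downstream.
Taking the reverse complement of GGATAATATT gives AATATTATCC, found at positions 105–114 on the template; the primer anneals here to the top strand with its 3' end pointing upstream.
The product is the template from position 71 through 114 (44 bp).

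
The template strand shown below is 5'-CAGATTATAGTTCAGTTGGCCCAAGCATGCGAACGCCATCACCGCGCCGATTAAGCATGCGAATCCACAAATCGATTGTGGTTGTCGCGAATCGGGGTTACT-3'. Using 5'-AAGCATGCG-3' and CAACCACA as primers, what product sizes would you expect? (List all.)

The forward primer AAGCATGCG matches the top strand at positions 23–31, 53–61.
The reverse primer's reverse complement is TGTGGTTG, matching at positions 77–84.
Each forward site pairs with the reverse site to give a product ending at position 84: sizes 62, 32 bp.

62 bp, 32 bp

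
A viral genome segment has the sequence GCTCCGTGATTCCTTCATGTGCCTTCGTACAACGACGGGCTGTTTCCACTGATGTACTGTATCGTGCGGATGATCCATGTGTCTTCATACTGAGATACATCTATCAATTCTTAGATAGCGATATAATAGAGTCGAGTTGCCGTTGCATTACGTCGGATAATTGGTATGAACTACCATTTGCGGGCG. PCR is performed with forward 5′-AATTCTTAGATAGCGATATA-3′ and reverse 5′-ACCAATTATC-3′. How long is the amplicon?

Forward primer AATTCTTAGATAGCGATATA is found on the top strand at positions 106–125.
Taking the reverse complement of ACCAATTATC gives GATAATTGGT, found at positions 156–165 on the template; the primer anneals here to the top strand with its 3' end pointing upstream.
Product length = (reverse-primer end) − (forward-primer start) + 1 = 165 − 106 + 1 = 60 bp.

60 bp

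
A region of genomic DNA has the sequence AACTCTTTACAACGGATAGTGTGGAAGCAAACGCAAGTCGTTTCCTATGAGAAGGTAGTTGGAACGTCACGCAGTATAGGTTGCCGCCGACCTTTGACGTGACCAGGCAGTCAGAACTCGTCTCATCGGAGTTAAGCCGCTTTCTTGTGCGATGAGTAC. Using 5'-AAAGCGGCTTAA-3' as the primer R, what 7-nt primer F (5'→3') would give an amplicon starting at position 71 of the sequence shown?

The reverse primer's reverse complement TTAAGCCGCTTT matches the template at positions 132–143; the product starts at position 71.
The forward primer is identical to the top strand over positions 71–77: GCAGTAT.

5'-GCAGTAT-3'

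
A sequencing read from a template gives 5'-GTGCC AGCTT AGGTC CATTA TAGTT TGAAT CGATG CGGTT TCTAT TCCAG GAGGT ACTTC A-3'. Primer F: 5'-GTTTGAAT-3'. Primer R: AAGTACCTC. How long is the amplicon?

Scanning the template, GTTTGAAT occurs at positions 23–30; this primer anneals to the bottom strand there with its 3' end pointing downstream.
Taking the reverse complement of AAGTACCTC gives GAGGTACTT, found at positions 51–59 on the template; the primer anneals here to the top strand with its 3' end pointing upstream.
The product runs from position 23 to position 59, so its length is 59 − 23 + 1 = 37 bp.

37 bp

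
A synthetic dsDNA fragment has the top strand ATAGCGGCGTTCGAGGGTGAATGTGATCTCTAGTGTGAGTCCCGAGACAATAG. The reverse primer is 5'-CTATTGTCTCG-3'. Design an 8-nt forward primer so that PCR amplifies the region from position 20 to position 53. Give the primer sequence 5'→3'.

The reverse primer's reverse complement CGAGACAATAG matches the template at positions 43–53; the product starts at position 20.
The forward primer is identical to the top strand over positions 20–27: AATGTGAT.

5'-AATGTGAT-3'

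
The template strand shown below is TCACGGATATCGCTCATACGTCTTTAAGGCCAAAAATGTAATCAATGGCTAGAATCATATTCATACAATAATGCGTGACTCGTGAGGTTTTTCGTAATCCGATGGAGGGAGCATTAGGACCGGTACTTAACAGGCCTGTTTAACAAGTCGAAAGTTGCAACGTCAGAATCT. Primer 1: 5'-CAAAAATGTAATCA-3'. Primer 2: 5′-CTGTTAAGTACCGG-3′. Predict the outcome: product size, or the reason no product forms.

Primer 1 (CAAAAATGTAATCA) matches the top strand at positions 31–44; it acts as a forward primer.
Primer 2's reverse complement is CCGGTACTTAACAG, matching the top strand at positions 120–133; it acts as a reverse primer.
The 3' ends face each other across positions 31–133, giving a 103 bp product.

Yes — a 103 bp product.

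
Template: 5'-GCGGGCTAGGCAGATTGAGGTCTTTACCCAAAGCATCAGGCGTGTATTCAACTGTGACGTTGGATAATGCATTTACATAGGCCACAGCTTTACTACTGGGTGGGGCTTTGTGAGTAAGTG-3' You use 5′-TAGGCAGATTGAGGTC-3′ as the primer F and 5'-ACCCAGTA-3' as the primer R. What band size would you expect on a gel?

95 bp

The forward primer matches the template at positions 7–22.
Reverse complement of the reverse primer: TACTGGGT. This occurs on the top strand at positions 94–101.
Amplicon spans positions 7–101: 95 bp.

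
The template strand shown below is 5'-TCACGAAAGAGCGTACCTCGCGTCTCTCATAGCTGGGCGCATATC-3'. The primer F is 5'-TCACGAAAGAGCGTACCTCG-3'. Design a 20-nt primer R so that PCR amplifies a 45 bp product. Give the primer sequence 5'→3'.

5'-GATATGCGCCCAGCTATGAG-3'

The forward primer binds at positions 1–20, so a 45 bp product ends at position 1 + 45 − 1 = 45.
The reverse primer anneals to the top strand over positions 26–45, i.e. to CTCATAGCTGGGCGCATATC.
Its sequence written 5'→3' is the reverse complement: GATATGCGCCCAGCTATGAG.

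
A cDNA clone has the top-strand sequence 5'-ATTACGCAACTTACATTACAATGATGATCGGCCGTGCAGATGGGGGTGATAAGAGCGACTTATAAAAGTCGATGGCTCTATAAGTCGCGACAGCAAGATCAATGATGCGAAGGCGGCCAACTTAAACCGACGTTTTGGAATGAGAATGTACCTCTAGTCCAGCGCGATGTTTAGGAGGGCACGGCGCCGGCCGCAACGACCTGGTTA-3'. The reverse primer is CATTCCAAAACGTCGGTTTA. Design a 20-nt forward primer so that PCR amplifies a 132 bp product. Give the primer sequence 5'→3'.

The reverse primer's reverse complement TAAACCGACGTTTTGGAATG matches the template at positions 123–142, so the product ends at position 142.
A 132 bp product then starts at position 142 − 132 + 1 = 11.
The forward primer is identical to the top strand there: TTACATTACAATGATGATCG.

5'-TTACATTACAATGATGATCG-3'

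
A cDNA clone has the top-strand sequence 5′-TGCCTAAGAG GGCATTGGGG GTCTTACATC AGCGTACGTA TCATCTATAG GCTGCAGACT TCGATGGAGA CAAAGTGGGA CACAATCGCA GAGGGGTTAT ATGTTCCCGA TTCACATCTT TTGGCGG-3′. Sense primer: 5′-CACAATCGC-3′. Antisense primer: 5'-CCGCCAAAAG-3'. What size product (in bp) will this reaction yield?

47 bp

Forward primer CACAATCGC is found on the top strand at positions 81–89.
Taking the reverse complement of CCGCCAAAAG gives CTTTTGGCGG, found at positions 118–127 on the template; the primer anneals here to the top strand with its 3' end pointing upstream.
Amplicon spans positions 81–127: 47 bp.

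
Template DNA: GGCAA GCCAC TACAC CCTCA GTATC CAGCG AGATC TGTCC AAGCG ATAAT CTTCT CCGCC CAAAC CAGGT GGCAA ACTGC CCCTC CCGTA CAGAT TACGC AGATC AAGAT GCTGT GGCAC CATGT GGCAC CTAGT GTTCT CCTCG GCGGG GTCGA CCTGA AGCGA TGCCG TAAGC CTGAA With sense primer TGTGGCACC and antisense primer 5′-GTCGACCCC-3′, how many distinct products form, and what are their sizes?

The forward primer TGTGGCACC matches the top strand at positions 113–121, 123–131.
The reverse primer's reverse complement is GGGGTCGAC, matching at positions 148–156.
Each forward site pairs with the reverse site to give a product ending at position 156: sizes 44, 34 bp.

Two products: 44 bp, 34 bp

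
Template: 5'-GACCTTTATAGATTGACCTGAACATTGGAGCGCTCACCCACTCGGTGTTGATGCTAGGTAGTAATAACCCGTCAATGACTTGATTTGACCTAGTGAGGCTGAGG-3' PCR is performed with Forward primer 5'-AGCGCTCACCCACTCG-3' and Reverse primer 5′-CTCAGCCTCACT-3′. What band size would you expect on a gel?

75 bp

Scanning the template, AGCGCTCACCCACTCG occurs at positions 29–44; this primer anneals to the bottom strand there with its 3' end pointing downstream.
The reverse primer's reverse complement is AGTGAGGCTGAG, which matches the template at positions 92–103.
The product runs from position 29 to position 103, so its length is 103 − 29 + 1 = 75 bp.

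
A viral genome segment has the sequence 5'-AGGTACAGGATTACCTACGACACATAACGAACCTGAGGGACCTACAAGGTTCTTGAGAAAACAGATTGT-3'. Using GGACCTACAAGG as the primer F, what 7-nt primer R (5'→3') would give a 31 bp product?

The forward primer binds at positions 38–49, so a 31 bp product ends at position 38 + 31 − 1 = 68.
The reverse primer anneals to the top strand over positions 62–68, i.e. to CAGATTG.
Its sequence written 5'→3' is the reverse complement: CAATCTG.

5'-CAATCTG-3'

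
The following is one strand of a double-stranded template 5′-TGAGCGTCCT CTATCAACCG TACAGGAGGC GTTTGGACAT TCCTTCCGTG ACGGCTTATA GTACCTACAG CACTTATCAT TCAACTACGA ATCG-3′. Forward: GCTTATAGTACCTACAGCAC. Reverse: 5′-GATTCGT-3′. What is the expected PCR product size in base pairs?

The forward primer matches the template at positions 54–73.
The reverse primer's reverse complement is ACGAATC, which matches the template at positions 87–93.
The product runs from position 54 to position 93, so its length is 93 − 54 + 1 = 40 bp.

40 bp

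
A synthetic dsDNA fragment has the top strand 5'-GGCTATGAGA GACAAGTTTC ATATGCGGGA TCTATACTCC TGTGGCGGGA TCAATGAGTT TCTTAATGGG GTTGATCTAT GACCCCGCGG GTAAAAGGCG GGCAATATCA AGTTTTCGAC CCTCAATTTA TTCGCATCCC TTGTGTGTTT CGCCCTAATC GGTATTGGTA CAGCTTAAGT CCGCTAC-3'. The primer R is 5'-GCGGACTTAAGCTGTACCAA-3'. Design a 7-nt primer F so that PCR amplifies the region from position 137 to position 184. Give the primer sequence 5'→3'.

5'-TCCCTTG-3'

The reverse primer's reverse complement TTGGTACAGCTTAAGTCCGC matches the template at positions 165–184; the product starts at position 137.
The forward primer is identical to the top strand over positions 137–143: TCCCTTG.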